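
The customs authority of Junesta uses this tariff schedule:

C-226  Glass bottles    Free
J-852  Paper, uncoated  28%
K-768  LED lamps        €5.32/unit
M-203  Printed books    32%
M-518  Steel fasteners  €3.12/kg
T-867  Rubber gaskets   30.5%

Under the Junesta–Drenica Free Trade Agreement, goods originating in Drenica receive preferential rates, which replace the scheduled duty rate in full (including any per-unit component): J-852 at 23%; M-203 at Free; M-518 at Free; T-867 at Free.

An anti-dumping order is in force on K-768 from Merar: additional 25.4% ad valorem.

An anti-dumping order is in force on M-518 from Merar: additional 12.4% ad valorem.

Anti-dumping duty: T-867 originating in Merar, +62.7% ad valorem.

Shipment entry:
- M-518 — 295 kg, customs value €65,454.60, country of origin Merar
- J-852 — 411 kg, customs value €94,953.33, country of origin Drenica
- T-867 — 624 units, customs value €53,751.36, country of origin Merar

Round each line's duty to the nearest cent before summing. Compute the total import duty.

€80,972.31

Line 1 (M-518, Merar, 295 kg, €65,454.60):
Base rate for M-518 is €3.12/kg.
M-518 has an FTA preferential rate, but origin Merar is not Drenica; base rate stands.
Additional duty on M-518 from Merar: +12.4% ad valorem. Applied ad valorem rate = 12.4%.
Duty = €65,454.60 × 12.4% + 295 × €3.12 = €9,036.77.
Line 2 (J-852, Drenica, 411 kg, €94,953.33):
Base rate for J-852 is 28%.
Origin Drenica qualifies under the Junesta–Drenica agreement and J-852 is covered: preferential rate 23% applies instead.
Duty = €94,953.33 × 23% = €21,839.27.
Line 3 (T-867, Merar, 624 units, €53,751.36):
Base rate for T-867 is 30.5%.
T-867 has an FTA preferential rate, but origin Merar is not Drenica; base rate stands.
Additional duty on T-867 from Merar: +62.7%. Applied ad valorem rate: 30.5% + 62.7% = 93.2%.
Duty = €53,751.36 × 93.2% = €50,096.27.
Total = €9,036.77 + €21,839.27 + €50,096.27 = €80,972.31.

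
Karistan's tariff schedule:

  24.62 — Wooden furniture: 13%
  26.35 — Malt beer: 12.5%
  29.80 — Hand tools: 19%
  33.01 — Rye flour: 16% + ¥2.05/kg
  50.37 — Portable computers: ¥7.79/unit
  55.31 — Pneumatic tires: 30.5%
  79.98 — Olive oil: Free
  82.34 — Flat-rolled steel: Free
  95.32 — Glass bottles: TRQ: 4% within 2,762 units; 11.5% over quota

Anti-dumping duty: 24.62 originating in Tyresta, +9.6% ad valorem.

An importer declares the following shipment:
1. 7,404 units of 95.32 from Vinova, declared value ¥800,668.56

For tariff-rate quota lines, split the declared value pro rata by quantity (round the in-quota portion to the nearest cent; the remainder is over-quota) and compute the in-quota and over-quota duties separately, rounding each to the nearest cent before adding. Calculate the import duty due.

¥69,675.69

Line 1 (95.32, Vinova, 7,404 units, ¥800,668.56):
Code 95.32 is under a tariff-rate quota (threshold 2,762 units). In-quota: 2,762 units at 4%; over-quota: 4,642 units at 11.5%.
Pro-rata value split: in-quota = ¥800,668.56 × 2,762/7,404 = ¥298,682.68; over-quota = ¥800,668.56 − ¥298,682.68 = ¥501,985.88.
In-quota duty = ¥298,682.68 × 4% = ¥11,947.31. Over-quota duty = ¥501,985.88 × 11.5% = ¥57,728.38.
Line duty = ¥11,947.31 + ¥57,728.38 = ¥69,675.69.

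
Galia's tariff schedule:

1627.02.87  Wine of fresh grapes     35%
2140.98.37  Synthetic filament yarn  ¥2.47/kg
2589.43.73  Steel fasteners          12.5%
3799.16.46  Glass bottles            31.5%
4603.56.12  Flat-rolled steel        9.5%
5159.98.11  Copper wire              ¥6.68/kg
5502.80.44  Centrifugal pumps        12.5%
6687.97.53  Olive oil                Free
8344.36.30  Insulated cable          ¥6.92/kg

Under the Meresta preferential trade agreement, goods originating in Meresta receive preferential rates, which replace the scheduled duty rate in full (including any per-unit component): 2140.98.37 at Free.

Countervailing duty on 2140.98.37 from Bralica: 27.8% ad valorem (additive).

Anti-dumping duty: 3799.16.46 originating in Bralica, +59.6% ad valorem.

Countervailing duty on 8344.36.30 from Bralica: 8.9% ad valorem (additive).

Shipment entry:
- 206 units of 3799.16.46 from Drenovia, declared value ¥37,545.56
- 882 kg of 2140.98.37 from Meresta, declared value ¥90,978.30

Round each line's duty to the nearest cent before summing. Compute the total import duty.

¥11,826.85

Line 1 (3799.16.46, Drenovia, 206 units, ¥37,545.56):
Base rate for 3799.16.46 is 31.5%.
The additional-duty order on 3799.16.46 targets Bralica, not Drenovia; it does not apply.
Duty = ¥37,545.56 × 31.5% = ¥11,826.85.
Line 2 (2140.98.37, Meresta, 882 kg, ¥90,978.30):
Base rate for 2140.98.37 is ¥2.47/kg.
Origin Meresta qualifies under the Galia–Meresta agreement and 2140.98.37 is covered: preferential rate Free applies instead.
The additional-duty order on 2140.98.37 targets Bralica, not Meresta; it does not apply.
Duty = ¥90,978.30 × 0% = ¥0.00.
Total = ¥11,826.85 + ¥0.00 = ¥11,826.85.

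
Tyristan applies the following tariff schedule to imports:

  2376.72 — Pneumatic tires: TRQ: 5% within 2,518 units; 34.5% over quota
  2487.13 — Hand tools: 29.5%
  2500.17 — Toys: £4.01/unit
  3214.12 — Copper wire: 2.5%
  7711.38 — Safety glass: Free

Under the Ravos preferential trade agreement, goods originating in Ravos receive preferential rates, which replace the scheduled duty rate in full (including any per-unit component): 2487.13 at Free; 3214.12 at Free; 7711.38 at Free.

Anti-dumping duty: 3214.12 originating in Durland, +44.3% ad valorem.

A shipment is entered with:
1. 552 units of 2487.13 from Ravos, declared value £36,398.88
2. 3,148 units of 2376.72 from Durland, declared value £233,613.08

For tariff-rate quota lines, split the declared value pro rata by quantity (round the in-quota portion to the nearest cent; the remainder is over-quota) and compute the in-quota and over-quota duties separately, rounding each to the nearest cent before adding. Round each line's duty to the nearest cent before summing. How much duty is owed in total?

£25,472.58

Line 1 (2487.13, Ravos, 552 units, £36,398.88):
Base rate for 2487.13 is 29.5%.
Origin Ravos qualifies under the Tyristan–Ravos agreement and 2487.13 is covered: preferential rate Free applies instead.
Duty = £36,398.88 × 0% = £0.00.
Line 2 (2376.72, Durland, 3,148 units, £233,613.08):
Code 2376.72 is under a tariff-rate quota (threshold 2,518 units). In-quota: 2,518 units at 5%; over-quota: 630 units at 34.5%.
Pro-rata value split: in-quota = £233,613.08 × 2,518/3,148 = £186,860.78; over-quota = £233,613.08 − £186,860.78 = £46,752.30.
In-quota duty = £186,860.78 × 5% = £9,343.04. Over-quota duty = £46,752.30 × 34.5% = £16,129.54.
Line duty = £9,343.04 + £16,129.54 = £25,472.58.
Total = £0.00 + £25,472.58 = £25,472.58.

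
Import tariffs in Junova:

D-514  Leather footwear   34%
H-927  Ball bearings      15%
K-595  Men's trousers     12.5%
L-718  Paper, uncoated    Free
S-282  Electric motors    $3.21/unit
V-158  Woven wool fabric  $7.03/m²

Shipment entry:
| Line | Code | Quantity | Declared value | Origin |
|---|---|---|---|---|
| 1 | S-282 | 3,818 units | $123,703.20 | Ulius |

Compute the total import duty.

Line 1 (S-282, Ulius, 3,818 units, $123,703.20):
Base rate for S-282 is $3.21/unit.
Duty = 3,818 × $3.21 = $12,255.78.

$12,255.78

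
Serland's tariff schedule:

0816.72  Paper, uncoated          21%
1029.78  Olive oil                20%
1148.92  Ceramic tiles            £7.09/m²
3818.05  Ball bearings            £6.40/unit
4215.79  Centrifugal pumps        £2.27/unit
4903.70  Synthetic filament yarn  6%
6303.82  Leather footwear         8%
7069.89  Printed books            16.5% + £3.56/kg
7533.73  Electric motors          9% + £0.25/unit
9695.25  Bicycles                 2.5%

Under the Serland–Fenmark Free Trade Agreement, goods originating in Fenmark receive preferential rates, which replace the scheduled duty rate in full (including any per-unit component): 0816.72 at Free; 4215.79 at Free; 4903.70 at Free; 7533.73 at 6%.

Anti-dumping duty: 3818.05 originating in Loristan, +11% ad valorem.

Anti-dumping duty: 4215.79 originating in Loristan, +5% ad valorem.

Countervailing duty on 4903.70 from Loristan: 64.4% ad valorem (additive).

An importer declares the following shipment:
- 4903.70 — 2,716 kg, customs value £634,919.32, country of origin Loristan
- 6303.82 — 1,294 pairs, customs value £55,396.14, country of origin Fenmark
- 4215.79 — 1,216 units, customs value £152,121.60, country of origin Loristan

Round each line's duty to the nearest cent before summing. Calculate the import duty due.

Line 1 (4903.70, Loristan, 2,716 kg, £634,919.32):
Base rate for 4903.70 is 6%.
4903.70 has an FTA preferential rate, but origin Loristan is not Fenmark; base rate stands.
Additional duty on 4903.70 from Loristan: +64.4%. Applied ad valorem rate: 6% + 64.4% = 70.4%.
Duty = £634,919.32 × 70.4% = £446,983.20.
Line 2 (6303.82, Fenmark, 1,294 pairs, £55,396.14):
Base rate for 6303.82 is 8%.
Origin Fenmark is the FTA partner but 6303.82 is not on the preference list; base rate stands.
Duty = £55,396.14 × 8% = £4,431.69.
Line 3 (4215.79, Loristan, 1,216 units, £152,121.60):
Base rate for 4215.79 is £2.27/unit.
4215.79 has an FTA preferential rate, but origin Loristan is not Fenmark; base rate stands.
Additional duty on 4215.79 from Loristan: +5% ad valorem. Applied ad valorem rate = 5%.
Duty = £152,121.60 × 5% + 1,216 × £2.27 = £10,366.40.
Total = £446,983.20 + £4,431.69 + £10,366.40 = £461,781.29.

£461,781.29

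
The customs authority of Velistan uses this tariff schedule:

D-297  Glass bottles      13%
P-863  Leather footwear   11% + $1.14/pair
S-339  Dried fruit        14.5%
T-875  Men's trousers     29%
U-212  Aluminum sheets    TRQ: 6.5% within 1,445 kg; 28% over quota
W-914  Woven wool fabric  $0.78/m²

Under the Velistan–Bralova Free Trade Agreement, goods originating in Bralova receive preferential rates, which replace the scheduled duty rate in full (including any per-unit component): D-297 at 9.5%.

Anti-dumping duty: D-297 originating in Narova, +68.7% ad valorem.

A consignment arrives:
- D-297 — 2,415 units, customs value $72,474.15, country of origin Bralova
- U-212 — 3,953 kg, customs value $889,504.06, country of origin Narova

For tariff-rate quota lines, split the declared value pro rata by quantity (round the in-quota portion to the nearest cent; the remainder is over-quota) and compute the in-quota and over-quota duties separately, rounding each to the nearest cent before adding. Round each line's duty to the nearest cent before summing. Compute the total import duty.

$186,038.08

Line 1 (D-297, Bralova, 2,415 units, $72,474.15):
Base rate for D-297 is 13%.
Origin Bralova qualifies under the Velistan–Bralova agreement and D-297 is covered: preferential rate 9.5% applies instead.
The additional-duty order on D-297 targets Narova, not Bralova; it does not apply.
Duty = $72,474.15 × 9.5% = $6,885.04.
Line 2 (U-212, Narova, 3,953 kg, $889,504.06):
Code U-212 is under a tariff-rate quota (threshold 1,445 kg). In-quota: 1,445 kg at 6.5%; over-quota: 2,508 kg at 28%.
Pro-rata value split: in-quota = $889,504.06 × 1,445/3,953 = $325,153.90; over-quota = $889,504.06 − $325,153.90 = $564,350.16.
In-quota duty = $325,153.90 × 6.5% = $21,135.00. Over-quota duty = $564,350.16 × 28% = $158,018.04.
Line duty = $21,135.00 + $158,018.04 = $179,153.04.
Total = $6,885.04 + $179,153.04 = $186,038.08.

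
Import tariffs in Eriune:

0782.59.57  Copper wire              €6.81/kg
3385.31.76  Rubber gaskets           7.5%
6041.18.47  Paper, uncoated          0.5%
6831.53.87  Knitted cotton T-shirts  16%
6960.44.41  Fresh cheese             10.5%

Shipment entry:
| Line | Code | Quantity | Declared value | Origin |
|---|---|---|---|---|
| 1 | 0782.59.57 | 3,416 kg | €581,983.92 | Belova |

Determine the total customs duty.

Line 1 (0782.59.57, Belova, 3,416 kg, €581,983.92):
Base rate for 0782.59.57 is €6.81/kg.
Duty = 3,416 × €6.81 = €23,262.96.

€23,262.96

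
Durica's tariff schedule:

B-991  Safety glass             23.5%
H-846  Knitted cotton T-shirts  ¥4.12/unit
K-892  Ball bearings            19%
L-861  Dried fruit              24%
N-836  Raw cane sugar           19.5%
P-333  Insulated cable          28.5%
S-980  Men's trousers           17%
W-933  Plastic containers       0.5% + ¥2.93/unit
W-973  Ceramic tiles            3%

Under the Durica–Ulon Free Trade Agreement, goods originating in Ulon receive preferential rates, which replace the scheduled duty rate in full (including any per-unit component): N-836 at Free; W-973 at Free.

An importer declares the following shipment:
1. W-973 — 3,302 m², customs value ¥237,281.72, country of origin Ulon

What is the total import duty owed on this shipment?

Line 1 (W-973, Ulon, 3,302 m², ¥237,281.72):
Base rate for W-973 is 3%.
Origin Ulon qualifies under the Durica–Ulon agreement and W-973 is covered: preferential rate Free applies instead.
Duty = ¥237,281.72 × 0% = ¥0.00.

¥0.00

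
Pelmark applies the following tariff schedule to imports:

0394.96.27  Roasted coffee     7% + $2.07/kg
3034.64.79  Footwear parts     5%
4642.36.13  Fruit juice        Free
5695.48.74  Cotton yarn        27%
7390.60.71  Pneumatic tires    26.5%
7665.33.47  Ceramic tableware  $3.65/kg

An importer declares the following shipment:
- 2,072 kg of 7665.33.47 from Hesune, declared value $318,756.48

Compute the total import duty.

Line 1 (7665.33.47, Hesune, 2,072 kg, $318,756.48):
Base rate for 7665.33.47 is $3.65/kg.
Duty = 2,072 × $3.65 = $7,562.80.

$7,562.80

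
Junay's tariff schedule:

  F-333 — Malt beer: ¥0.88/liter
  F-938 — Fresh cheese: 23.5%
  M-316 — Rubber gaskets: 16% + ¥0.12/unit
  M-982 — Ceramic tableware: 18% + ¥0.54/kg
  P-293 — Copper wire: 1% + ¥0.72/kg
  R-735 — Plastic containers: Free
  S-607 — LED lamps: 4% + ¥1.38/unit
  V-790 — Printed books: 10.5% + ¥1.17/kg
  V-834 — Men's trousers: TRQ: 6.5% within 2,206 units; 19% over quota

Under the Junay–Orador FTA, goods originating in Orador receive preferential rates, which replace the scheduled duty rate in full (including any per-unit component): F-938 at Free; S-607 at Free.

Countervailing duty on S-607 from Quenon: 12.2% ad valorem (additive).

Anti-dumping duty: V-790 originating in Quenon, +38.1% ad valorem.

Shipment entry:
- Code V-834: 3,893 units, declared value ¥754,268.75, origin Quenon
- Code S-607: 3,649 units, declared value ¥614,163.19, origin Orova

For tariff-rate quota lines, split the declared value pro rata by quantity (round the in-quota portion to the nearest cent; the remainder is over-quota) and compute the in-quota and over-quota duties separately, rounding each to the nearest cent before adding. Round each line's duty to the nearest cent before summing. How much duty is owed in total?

¥119,486.65

Line 1 (V-834, Quenon, 3,893 units, ¥754,268.75):
Code V-834 is under a tariff-rate quota (threshold 2,206 units). In-quota: 2,206 units at 6.5%; over-quota: 1,687 units at 19%.
Pro-rata value split: in-quota = ¥754,268.75 × 2,206/3,893 = ¥427,412.50; over-quota = ¥754,268.75 − ¥427,412.50 = ¥326,856.25.
In-quota duty = ¥427,412.50 × 6.5% = ¥27,781.81. Over-quota duty = ¥326,856.25 × 19% = ¥62,102.69.
Line duty = ¥27,781.81 + ¥62,102.69 = ¥89,884.50.
Line 2 (S-607, Orova, 3,649 units, ¥614,163.19):
Base rate for S-607 is 4% + ¥1.38/unit.
S-607 has an FTA preferential rate, but origin Orova is not Orador; base rate stands.
The additional-duty order on S-607 targets Quenon, not Orova; it does not apply.
Duty = ¥614,163.19 × 4% + 3,649 × ¥1.38 = ¥29,602.15.
Total = ¥89,884.50 + ¥29,602.15 = ¥119,486.65.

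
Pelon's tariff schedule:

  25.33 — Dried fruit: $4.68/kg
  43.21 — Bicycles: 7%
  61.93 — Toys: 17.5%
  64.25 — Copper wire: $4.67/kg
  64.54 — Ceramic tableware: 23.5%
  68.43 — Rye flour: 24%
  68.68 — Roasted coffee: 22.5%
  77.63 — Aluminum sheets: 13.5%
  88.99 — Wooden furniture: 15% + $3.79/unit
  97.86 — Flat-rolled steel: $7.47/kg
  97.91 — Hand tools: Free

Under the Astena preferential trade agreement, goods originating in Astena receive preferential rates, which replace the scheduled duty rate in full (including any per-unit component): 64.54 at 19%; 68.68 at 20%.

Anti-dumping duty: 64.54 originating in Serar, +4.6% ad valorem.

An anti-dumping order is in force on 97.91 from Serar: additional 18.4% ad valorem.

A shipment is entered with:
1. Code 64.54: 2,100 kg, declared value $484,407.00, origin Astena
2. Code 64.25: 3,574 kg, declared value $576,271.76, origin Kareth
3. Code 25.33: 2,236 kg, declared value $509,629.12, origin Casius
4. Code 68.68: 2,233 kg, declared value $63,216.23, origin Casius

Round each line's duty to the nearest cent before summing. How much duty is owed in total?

$133,416.04

Line 1 (64.54, Astena, 2,100 kg, $484,407.00):
Base rate for 64.54 is 23.5%.
Origin Astena qualifies under the Pelon–Astena agreement and 64.54 is covered: preferential rate 19% applies instead.
The additional-duty order on 64.54 targets Serar, not Astena; it does not apply.
Duty = $484,407.00 × 19% = $92,037.33.
Line 2 (64.25, Kareth, 3,574 kg, $576,271.76):
Base rate for 64.25 is $4.67/kg.
Duty = 3,574 × $4.67 = $16,690.58.
Line 3 (25.33, Casius, 2,236 kg, $509,629.12):
Base rate for 25.33 is $4.68/kg.
Duty = 2,236 × $4.68 = $10,464.48.
Line 4 (68.68, Casius, 2,233 kg, $63,216.23):
Base rate for 68.68 is 22.5%.
68.68 has an FTA preferential rate, but origin Casius is not Astena; base rate stands.
Duty = $63,216.23 × 22.5% = $14,223.65.
Total = $92,037.33 + $16,690.58 + $10,464.48 + $14,223.65 = $133,416.04.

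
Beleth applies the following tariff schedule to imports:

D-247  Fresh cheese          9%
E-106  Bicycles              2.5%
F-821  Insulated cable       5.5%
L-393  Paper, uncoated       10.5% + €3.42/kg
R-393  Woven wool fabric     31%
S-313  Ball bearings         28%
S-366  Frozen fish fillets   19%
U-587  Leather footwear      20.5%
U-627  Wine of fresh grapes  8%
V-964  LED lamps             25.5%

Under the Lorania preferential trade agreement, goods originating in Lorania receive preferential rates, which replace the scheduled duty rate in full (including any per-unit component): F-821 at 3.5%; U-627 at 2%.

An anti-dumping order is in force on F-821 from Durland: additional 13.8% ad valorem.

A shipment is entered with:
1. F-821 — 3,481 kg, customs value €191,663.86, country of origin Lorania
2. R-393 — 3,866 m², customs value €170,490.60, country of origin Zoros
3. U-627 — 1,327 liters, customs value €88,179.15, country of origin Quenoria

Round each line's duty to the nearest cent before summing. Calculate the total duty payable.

€66,614.66

Line 1 (F-821, Lorania, 3,481 kg, €191,663.86):
Base rate for F-821 is 5.5%.
Origin Lorania qualifies under the Beleth–Lorania agreement and F-821 is covered: preferential rate 3.5% applies instead.
The additional-duty order on F-821 targets Durland, not Lorania; it does not apply.
Duty = €191,663.86 × 3.5% = €6,708.24.
Line 2 (R-393, Zoros, 3,866 m², €170,490.60):
Base rate for R-393 is 31%.
Duty = €170,490.60 × 31% = €52,852.09.
Line 3 (U-627, Quenoria, 1,327 liters, €88,179.15):
Base rate for U-627 is 8%.
U-627 has an FTA preferential rate, but origin Quenoria is not Lorania; base rate stands.
Duty = €88,179.15 × 8% = €7,054.33.
Total = €6,708.24 + €52,852.09 + €7,054.33 = €66,614.66.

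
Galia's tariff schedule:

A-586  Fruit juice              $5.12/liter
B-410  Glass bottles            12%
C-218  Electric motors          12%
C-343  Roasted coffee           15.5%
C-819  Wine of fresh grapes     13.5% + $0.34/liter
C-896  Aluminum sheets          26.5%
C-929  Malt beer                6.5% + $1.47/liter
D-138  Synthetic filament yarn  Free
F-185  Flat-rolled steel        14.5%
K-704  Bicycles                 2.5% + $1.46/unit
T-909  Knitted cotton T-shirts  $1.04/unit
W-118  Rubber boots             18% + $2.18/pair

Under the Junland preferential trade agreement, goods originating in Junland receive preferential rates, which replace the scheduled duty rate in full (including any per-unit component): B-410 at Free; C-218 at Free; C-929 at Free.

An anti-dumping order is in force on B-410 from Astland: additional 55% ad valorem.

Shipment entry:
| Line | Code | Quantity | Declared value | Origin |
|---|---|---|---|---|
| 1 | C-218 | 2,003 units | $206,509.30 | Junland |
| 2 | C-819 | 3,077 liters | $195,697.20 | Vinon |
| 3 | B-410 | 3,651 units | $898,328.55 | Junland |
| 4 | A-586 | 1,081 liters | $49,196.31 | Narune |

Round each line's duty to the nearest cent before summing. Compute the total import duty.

Line 1 (C-218, Junland, 2,003 units, $206,509.30):
Base rate for C-218 is 12%.
Origin Junland qualifies under the Galia–Junland agreement and C-218 is covered: preferential rate Free applies instead.
Duty = $206,509.30 × 0% = $0.00.
Line 2 (C-819, Vinon, 3,077 liters, $195,697.20):
Base rate for C-819 is 13.5% + $0.34/liter.
Duty = $195,697.20 × 13.5% + 3,077 × $0.34 = $27,465.30.
Line 3 (B-410, Junland, 3,651 units, $898,328.55):
Base rate for B-410 is 12%.
Origin Junland qualifies under the Galia–Junland agreement and B-410 is covered: preferential rate Free applies instead.
The additional-duty order on B-410 targets Astland, not Junland; it does not apply.
Duty = $898,328.55 × 0% = $0.00.
Line 4 (A-586, Narune, 1,081 liters, $49,196.31):
Base rate for A-586 is $5.12/liter.
Duty = 1,081 × $5.12 = $5,534.72.
Total = $0.00 + $27,465.30 + $0.00 + $5,534.72 = $33,000.02.

$33,000.02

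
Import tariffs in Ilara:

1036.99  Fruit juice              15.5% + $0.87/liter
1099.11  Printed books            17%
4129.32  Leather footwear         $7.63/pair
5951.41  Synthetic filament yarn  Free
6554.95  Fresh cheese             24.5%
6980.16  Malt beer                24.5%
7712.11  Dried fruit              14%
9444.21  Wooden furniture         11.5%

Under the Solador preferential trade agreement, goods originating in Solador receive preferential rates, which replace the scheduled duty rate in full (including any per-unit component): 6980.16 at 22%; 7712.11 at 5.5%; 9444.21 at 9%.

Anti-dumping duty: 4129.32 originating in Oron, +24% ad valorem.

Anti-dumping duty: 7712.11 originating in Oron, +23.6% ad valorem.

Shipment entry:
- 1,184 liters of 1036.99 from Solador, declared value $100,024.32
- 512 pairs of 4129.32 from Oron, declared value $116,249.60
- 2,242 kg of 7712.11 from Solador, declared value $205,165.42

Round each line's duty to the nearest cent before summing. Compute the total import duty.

Line 1 (1036.99, Solador, 1,184 liters, $100,024.32):
Base rate for 1036.99 is 15.5% + $0.87/liter.
Origin Solador is the FTA partner but 1036.99 is not on the preference list; base rate stands.
Duty = $100,024.32 × 15.5% + 1,184 × $0.87 = $16,533.85.
Line 2 (4129.32, Oron, 512 pairs, $116,249.60):
Base rate for 4129.32 is $7.63/pair.
Additional duty on 4129.32 from Oron: +24% ad valorem. Applied ad valorem rate = 24%.
Duty = $116,249.60 × 24% + 512 × $7.63 = $31,806.46.
Line 3 (7712.11, Solador, 2,242 kg, $205,165.42):
Base rate for 7712.11 is 14%.
Origin Solador qualifies under the Ilara–Solador agreement and 7712.11 is covered: preferential rate 5.5% applies instead.
The additional-duty order on 7712.11 targets Oron, not Solador; it does not apply.
Duty = $205,165.42 × 5.5% = $11,284.10.
Total = $16,533.85 + $31,806.46 + $11,284.10 = $59,624.41.

$59,624.41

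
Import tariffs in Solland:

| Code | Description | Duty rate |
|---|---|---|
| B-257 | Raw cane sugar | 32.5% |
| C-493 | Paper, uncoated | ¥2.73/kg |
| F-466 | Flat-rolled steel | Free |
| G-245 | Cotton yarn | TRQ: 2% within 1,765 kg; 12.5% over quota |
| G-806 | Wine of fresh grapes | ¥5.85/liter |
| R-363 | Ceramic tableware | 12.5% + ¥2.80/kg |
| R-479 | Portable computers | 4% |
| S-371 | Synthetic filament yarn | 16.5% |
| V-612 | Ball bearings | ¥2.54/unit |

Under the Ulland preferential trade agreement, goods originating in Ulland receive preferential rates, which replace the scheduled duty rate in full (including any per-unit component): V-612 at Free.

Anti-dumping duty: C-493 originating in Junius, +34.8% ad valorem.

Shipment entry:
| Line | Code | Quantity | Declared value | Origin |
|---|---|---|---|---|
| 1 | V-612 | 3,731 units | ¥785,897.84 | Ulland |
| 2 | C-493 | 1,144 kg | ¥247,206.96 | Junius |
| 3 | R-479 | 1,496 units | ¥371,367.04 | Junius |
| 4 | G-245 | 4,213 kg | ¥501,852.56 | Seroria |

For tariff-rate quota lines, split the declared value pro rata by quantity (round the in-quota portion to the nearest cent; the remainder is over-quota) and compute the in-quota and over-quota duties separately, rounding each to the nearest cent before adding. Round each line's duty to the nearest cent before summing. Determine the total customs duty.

Line 1 (V-612, Ulland, 3,731 units, ¥785,897.84):
Base rate for V-612 is ¥2.54/unit.
Origin Ulland qualifies under the Solland–Ulland agreement and V-612 is covered: preferential rate Free applies instead.
Duty = ¥785,897.84 × 0% = ¥0.00.
Line 2 (C-493, Junius, 1,144 kg, ¥247,206.96):
Base rate for C-493 is ¥2.73/kg.
Additional duty on C-493 from Junius: +34.8% ad valorem. Applied ad valorem rate = 34.8%.
Duty = ¥247,206.96 × 34.8% + 1,144 × ¥2.73 = ¥89,151.14.
Line 3 (R-479, Junius, 1,496 units, ¥371,367.04):
Base rate for R-479 is 4%.
Duty = ¥371,367.04 × 4% = ¥14,854.68.
Line 4 (G-245, Seroria, 4,213 kg, ¥501,852.56):
Code G-245 is under a tariff-rate quota (threshold 1,765 kg). In-quota: 1,765 kg at 2%; over-quota: 2,448 kg at 12.5%.
Pro-rata value split: in-quota = ¥501,852.56 × 1,765/4,213 = ¥210,246.80; over-quota = ¥501,852.56 − ¥210,246.80 = ¥291,605.76.
In-quota duty = ¥210,246.80 × 2% = ¥4,204.94. Over-quota duty = ¥291,605.76 × 12.5% = ¥36,450.72.
Line duty = ¥4,204.94 + ¥36,450.72 = ¥40,655.66.
Total = ¥0.00 + ¥89,151.14 + ¥14,854.68 + ¥40,655.66 = ¥144,661.48.

¥144,661.48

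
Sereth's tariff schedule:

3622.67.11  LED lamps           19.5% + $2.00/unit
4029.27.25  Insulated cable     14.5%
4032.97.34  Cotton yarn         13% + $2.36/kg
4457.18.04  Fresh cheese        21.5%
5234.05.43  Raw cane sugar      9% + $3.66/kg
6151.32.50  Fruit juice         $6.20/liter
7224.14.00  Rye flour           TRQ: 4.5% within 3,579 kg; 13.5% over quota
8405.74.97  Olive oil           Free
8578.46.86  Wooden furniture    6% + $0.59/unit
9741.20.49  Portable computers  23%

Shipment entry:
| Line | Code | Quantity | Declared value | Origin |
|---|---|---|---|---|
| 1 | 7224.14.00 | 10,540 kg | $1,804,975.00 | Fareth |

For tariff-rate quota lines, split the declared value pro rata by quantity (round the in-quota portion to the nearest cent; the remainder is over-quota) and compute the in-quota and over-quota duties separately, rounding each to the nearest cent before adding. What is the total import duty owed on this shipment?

Line 1 (7224.14.00, Fareth, 10,540 kg, $1,804,975.00):
Code 7224.14.00 is under a tariff-rate quota (threshold 3,579 kg). In-quota: 3,579 kg at 4.5%; over-quota: 6,961 kg at 13.5%.
Pro-rata value split: in-quota = $1,804,975.00 × 3,579/10,540 = $612,903.75; over-quota = $1,804,975.00 − $612,903.75 = $1,192,071.25.
In-quota duty = $612,903.75 × 4.5% = $27,580.67. Over-quota duty = $1,192,071.25 × 13.5% = $160,929.62.
Line duty = $27,580.67 + $160,929.62 = $188,510.29.

$188,510.29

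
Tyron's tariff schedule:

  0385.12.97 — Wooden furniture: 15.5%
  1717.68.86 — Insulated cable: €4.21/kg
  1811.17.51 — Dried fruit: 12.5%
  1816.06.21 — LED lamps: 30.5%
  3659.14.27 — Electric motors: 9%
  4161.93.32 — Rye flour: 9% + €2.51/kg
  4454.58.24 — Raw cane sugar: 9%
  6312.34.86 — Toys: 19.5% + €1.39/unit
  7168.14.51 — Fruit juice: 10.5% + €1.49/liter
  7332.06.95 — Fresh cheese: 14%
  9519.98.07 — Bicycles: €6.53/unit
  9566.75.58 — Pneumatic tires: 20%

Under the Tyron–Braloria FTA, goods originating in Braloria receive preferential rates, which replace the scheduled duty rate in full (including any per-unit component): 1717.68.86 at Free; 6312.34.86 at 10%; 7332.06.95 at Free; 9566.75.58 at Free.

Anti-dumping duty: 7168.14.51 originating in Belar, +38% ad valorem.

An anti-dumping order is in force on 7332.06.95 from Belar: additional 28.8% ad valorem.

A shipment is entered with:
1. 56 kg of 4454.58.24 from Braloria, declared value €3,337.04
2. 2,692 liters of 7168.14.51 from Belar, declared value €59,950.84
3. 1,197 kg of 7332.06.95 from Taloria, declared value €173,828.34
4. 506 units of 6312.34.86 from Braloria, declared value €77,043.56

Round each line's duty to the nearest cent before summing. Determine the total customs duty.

€65,427.90

Line 1 (4454.58.24, Braloria, 56 kg, €3,337.04):
Base rate for 4454.58.24 is 9%.
Origin Braloria is the FTA partner but 4454.58.24 is not on the preference list; base rate stands.
Duty = €3,337.04 × 9% = €300.33.
Line 2 (7168.14.51, Belar, 2,692 liters, €59,950.84):
Base rate for 7168.14.51 is 10.5% + €1.49/liter.
Additional duty on 7168.14.51 from Belar: +38%. Applied ad valorem rate: 10.5% + 38% = 48.5%.
Duty = €59,950.84 × 48.5% + 2,692 × €1.49 = €33,087.24.
Line 3 (7332.06.95, Taloria, 1,197 kg, €173,828.34):
Base rate for 7332.06.95 is 14%.
7332.06.95 has an FTA preferential rate, but origin Taloria is not Braloria; base rate stands.
The additional-duty order on 7332.06.95 targets Belar, not Taloria; it does not apply.
Duty = €173,828.34 × 14% = €24,335.97.
Line 4 (6312.34.86, Braloria, 506 units, €77,043.56):
Base rate for 6312.34.86 is 19.5% + €1.39/unit.
Origin Braloria qualifies under the Tyron–Braloria agreement and 6312.34.86 is covered: preferential rate 10% applies instead.
Duty = €77,043.56 × 10% = €7,704.36.
Total = €300.33 + €33,087.24 + €24,335.97 + €7,704.36 = €65,427.90.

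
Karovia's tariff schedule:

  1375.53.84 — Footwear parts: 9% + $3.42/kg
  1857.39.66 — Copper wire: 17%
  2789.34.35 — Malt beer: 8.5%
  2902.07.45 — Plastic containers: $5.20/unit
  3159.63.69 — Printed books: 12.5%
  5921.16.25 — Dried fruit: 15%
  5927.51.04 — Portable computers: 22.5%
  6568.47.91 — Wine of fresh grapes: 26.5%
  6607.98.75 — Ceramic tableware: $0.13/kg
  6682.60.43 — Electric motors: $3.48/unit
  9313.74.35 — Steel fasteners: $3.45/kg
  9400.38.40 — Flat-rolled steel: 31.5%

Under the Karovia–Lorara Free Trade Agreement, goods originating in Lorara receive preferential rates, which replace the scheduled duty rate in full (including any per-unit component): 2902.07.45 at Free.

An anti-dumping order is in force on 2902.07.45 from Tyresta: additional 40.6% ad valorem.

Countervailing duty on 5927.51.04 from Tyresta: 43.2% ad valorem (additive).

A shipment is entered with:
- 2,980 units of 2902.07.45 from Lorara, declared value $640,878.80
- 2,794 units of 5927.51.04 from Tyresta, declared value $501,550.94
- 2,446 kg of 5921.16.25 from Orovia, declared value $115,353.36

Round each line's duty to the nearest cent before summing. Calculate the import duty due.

Line 1 (2902.07.45, Lorara, 2,980 units, $640,878.80):
Base rate for 2902.07.45 is $5.20/unit.
Origin Lorara qualifies under the Karovia–Lorara agreement and 2902.07.45 is covered: preferential rate Free applies instead.
The additional-duty order on 2902.07.45 targets Tyresta, not Lorara; it does not apply.
Duty = $640,878.80 × 0% = $0.00.
Line 2 (5927.51.04, Tyresta, 2,794 units, $501,550.94):
Base rate for 5927.51.04 is 22.5%.
Additional duty on 5927.51.04 from Tyresta: +43.2%. Applied ad valorem rate: 22.5% + 43.2% = 65.7%.
Duty = $501,550.94 × 65.7% = $329,518.97.
Line 3 (5921.16.25, Orovia, 2,446 kg, $115,353.36):
Base rate for 5921.16.25 is 15%.
Duty = $115,353.36 × 15% = $17,303.00.
Total = $0.00 + $329,518.97 + $17,303.00 = $346,821.97.

$346,821.97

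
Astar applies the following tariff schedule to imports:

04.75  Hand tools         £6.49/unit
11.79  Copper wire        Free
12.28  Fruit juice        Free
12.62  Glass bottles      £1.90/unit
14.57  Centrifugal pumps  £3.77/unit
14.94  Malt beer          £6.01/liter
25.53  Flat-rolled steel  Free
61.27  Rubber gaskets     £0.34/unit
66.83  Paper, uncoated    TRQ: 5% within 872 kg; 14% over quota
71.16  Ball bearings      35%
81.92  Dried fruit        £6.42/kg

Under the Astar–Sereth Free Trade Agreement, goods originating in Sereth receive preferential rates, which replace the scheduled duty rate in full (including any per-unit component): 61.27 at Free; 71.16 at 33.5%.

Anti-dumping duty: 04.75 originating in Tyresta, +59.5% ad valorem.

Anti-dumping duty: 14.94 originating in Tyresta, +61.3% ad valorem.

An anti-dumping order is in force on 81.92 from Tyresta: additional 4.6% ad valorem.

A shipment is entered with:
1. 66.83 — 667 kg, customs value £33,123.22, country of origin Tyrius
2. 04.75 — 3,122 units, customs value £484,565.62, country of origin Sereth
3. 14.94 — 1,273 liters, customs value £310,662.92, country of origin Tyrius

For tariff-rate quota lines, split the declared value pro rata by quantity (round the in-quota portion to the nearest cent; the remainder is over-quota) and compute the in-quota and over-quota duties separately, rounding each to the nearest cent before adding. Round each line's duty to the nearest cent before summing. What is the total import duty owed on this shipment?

Line 1 (66.83, Tyrius, 667 kg, £33,123.22):
Code 66.83 is under a tariff-rate quota (threshold 872 kg). Quantity 667 kg is within the quota, so the in-quota rate 5% applies to the full value.
Duty = £33,123.22 × 5% = £1,656.16.
Line 2 (04.75, Sereth, 3,122 units, £484,565.62):
Base rate for 04.75 is £6.49/unit.
Origin Sereth is the FTA partner but 04.75 is not on the preference list; base rate stands.
The additional-duty order on 04.75 targets Tyresta, not Sereth; it does not apply.
Duty = 3,122 × £6.49 = £20,261.78.
Line 3 (14.94, Tyrius, 1,273 liters, £310,662.92):
Base rate for 14.94 is £6.01/liter.
The additional-duty order on 14.94 targets Tyresta, not Tyrius; it does not apply.
Duty = 1,273 × £6.01 = £7,650.73.
Total = £1,656.16 + £20,261.78 + £7,650.73 = £29,568.67.

£29,568.67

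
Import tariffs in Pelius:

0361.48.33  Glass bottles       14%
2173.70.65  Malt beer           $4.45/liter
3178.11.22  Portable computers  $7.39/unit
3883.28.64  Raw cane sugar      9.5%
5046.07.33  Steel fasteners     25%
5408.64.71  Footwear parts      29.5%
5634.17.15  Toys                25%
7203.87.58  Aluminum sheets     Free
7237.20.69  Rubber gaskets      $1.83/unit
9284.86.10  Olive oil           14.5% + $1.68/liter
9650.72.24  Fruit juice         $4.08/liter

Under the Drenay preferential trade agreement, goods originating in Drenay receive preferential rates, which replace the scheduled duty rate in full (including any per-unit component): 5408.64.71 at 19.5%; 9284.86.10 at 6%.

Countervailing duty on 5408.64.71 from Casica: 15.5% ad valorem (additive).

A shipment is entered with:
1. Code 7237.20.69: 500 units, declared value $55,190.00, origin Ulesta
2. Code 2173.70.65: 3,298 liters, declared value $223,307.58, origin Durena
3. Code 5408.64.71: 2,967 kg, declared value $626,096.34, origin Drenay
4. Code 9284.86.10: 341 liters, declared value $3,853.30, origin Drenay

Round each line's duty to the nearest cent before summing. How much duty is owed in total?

$137,911.09

Line 1 (7237.20.69, Ulesta, 500 units, $55,190.00):
Base rate for 7237.20.69 is $1.83/unit.
Duty = 500 × $1.83 = $915.00.
Line 2 (2173.70.65, Durena, 3,298 liters, $223,307.58):
Base rate for 2173.70.65 is $4.45/liter.
Duty = 3,298 × $4.45 = $14,676.10.
Line 3 (5408.64.71, Drenay, 2,967 kg, $626,096.34):
Base rate for 5408.64.71 is 29.5%.
Origin Drenay qualifies under the Pelius–Drenay agreement and 5408.64.71 is covered: preferential rate 19.5% applies instead.
The additional-duty order on 5408.64.71 targets Casica, not Drenay; it does not apply.
Duty = $626,096.34 × 19.5% = $122,088.79.
Line 4 (9284.86.10, Drenay, 341 liters, $3,853.30):
Base rate for 9284.86.10 is 14.5% + $1.68/liter.
Origin Drenay qualifies under the Pelius–Drenay agreement and 9284.86.10 is covered: preferential rate 6% applies instead.
Duty = $3,853.30 × 6% = $231.20.
Total = $915.00 + $14,676.10 + $122,088.79 + $231.20 = $137,911.09.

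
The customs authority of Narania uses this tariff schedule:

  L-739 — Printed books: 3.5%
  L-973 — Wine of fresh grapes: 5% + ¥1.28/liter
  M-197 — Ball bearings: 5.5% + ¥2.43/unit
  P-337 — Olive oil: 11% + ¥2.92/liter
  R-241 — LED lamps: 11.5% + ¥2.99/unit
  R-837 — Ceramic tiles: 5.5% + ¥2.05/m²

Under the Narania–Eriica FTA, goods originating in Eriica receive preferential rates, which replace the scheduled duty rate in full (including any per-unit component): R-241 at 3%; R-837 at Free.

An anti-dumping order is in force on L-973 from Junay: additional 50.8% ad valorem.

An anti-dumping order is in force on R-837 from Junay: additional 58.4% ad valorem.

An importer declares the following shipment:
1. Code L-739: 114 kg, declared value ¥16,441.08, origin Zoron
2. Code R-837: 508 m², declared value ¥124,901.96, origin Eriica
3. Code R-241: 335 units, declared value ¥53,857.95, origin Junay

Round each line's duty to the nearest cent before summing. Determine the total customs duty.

¥7,770.75

Line 1 (L-739, Zoron, 114 kg, ¥16,441.08):
Base rate for L-739 is 3.5%.
Duty = ¥16,441.08 × 3.5% = ¥575.44.
Line 2 (R-837, Eriica, 508 m², ¥124,901.96):
Base rate for R-837 is 5.5% + ¥2.05/m².
Origin Eriica qualifies under the Narania–Eriica agreement and R-837 is covered: preferential rate Free applies instead.
The additional-duty order on R-837 targets Junay, not Eriica; it does not apply.
Duty = ¥124,901.96 × 0% = ¥0.00.
Line 3 (R-241, Junay, 335 units, ¥53,857.95):
Base rate for R-241 is 11.5% + ¥2.99/unit.
R-241 has an FTA preferential rate, but origin Junay is not Eriica; base rate stands.
Duty = ¥53,857.95 × 11.5% + 335 × ¥2.99 = ¥7,195.31.
Total = ¥575.44 + ¥0.00 + ¥7,195.31 = ¥7,770.75.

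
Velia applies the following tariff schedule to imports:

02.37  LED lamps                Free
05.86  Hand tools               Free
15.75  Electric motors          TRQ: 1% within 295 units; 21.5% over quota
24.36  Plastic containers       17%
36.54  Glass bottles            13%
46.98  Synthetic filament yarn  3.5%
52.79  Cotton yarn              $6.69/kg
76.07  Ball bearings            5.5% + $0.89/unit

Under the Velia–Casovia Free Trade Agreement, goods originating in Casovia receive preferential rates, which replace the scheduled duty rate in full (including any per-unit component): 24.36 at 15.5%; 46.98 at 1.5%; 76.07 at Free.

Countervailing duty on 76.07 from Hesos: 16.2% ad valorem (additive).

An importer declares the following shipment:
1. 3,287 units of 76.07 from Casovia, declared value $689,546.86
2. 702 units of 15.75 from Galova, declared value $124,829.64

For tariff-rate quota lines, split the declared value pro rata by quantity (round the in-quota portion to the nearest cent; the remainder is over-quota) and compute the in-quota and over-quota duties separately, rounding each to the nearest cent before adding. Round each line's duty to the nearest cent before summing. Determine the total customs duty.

Line 1 (76.07, Casovia, 3,287 units, $689,546.86):
Base rate for 76.07 is 5.5% + $0.89/unit.
Origin Casovia qualifies under the Velia–Casovia agreement and 76.07 is covered: preferential rate Free applies instead.
The additional-duty order on 76.07 targets Hesos, not Casovia; it does not apply.
Duty = $689,546.86 × 0% = $0.00.
Line 2 (15.75, Galova, 702 units, $124,829.64):
Code 15.75 is under a tariff-rate quota (threshold 295 units). In-quota: 295 units at 1%; over-quota: 407 units at 21.5%.
Pro-rata value split: in-quota = $124,829.64 × 295/702 = $52,456.90; over-quota = $124,829.64 − $52,456.90 = $72,372.74.
In-quota duty = $52,456.90 × 1% = $524.57. Over-quota duty = $72,372.74 × 21.5% = $15,560.14.
Line duty = $524.57 + $15,560.14 = $16,084.71.
Total = $0.00 + $16,084.71 = $16,084.71.

$16,084.71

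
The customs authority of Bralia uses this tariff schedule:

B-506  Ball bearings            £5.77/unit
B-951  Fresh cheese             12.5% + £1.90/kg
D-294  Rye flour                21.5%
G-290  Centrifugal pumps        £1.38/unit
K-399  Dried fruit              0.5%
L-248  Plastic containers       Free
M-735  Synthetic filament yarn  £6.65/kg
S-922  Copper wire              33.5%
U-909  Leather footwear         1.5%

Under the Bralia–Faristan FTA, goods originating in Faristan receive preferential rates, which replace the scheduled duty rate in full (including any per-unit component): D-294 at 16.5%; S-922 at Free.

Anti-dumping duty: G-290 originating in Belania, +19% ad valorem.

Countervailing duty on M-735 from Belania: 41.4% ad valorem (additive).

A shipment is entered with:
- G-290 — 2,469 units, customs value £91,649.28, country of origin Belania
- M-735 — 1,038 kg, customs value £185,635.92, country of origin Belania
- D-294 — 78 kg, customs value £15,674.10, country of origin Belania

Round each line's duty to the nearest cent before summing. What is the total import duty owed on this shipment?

£107,946.48

Line 1 (G-290, Belania, 2,469 units, £91,649.28):
Base rate for G-290 is £1.38/unit.
Additional duty on G-290 from Belania: +19% ad valorem. Applied ad valorem rate = 19%.
Duty = £91,649.28 × 19% + 2,469 × £1.38 = £20,820.58.
Line 2 (M-735, Belania, 1,038 kg, £185,635.92):
Base rate for M-735 is £6.65/kg.
Additional duty on M-735 from Belania: +41.4% ad valorem. Applied ad valorem rate = 41.4%.
Duty = £185,635.92 × 41.4% + 1,038 × £6.65 = £83,755.97.
Line 3 (D-294, Belania, 78 kg, £15,674.10):
Base rate for D-294 is 21.5%.
D-294 has an FTA preferential rate, but origin Belania is not Faristan; base rate stands.
Duty = £15,674.10 × 21.5% = £3,369.93.
Total = £20,820.58 + £83,755.97 + £3,369.93 = £107,946.48.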